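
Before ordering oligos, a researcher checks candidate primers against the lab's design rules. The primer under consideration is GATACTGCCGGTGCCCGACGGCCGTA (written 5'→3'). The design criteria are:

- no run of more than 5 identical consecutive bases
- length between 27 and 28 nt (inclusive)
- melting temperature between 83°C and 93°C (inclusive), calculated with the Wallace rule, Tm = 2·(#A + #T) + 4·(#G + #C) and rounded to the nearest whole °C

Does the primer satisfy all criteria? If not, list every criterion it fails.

Base counts: A=4, T=4, G=9, C=9 (length 26).
homopolymer run: longest run = 3 ✓
length: length 26, outside 27–28 ✗
Tm: Tm = 2·8 + 4·18 = 88°C ✓

Fails: length.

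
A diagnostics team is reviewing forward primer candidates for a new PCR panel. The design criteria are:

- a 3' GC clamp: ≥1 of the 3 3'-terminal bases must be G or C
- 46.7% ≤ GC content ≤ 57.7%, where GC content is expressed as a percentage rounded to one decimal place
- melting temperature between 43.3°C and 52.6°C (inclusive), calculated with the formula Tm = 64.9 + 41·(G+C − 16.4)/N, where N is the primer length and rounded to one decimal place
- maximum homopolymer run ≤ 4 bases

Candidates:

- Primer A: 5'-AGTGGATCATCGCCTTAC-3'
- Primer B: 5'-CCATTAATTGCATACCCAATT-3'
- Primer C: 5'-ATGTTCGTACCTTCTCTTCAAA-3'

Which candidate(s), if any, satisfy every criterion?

Primer A (18 nt, A=4 T=5 G=4 C=5): 3' end TAC has 1 G/C ✓; GC 9/18 = 50.0% ✓; Tm = 64.9 + 41·(9 − 16.4)/18 = 48.0°C ✓; longest run = 2 ✓ — passes.
Primer B (21 nt, A=7 T=7 G=1 C=6): 3' end ATT has 0 G/C, need ≥1 ✗; GC 7/21 = 33.3%, outside 46.7–57.7% ✗; Tm = 64.9 + 41·(7 − 16.4)/21 = 46.5°C ✓; longest run = 3 ✓ — fails.
Primer C (22 nt, A=5 T=9 G=2 C=6): 3' end AAA has 0 G/C, need ≥1 ✗; GC 8/22 = 36.4%, outside 46.7–57.7% ✗; Tm = 64.9 + 41·(8 − 16.4)/22 = 49.2°C ✓; longest run = 3 ✓ — fails.

Primer A only.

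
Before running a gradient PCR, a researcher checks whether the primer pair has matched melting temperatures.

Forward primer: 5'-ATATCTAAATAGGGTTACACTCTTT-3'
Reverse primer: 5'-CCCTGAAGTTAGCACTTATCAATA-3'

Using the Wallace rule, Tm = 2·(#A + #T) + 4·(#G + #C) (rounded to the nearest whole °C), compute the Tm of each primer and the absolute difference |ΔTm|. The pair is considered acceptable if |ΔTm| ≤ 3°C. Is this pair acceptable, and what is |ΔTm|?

|ΔTm| = 2°C; the pair is acceptable.

Forward: A=8 T=10 G=3 C=4 → Tm = 2·18 + 4·7 = 64°C.
Reverse: A=8 T=7 G=3 C=6 → Tm = 2·15 + 4·9 = 66°C.
|ΔTm| = |64 − 66| = 2°C, ≤ 3°C.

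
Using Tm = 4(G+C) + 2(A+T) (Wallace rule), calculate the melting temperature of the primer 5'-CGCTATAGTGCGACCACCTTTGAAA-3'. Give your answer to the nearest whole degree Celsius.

Base counts: A=7, T=6, G=5, C=7 (length 25).
Tm = 2·(7+6) + 4·(5+7) = 2·13 + 4·12 = 26 + 48 = 74°C.

74°C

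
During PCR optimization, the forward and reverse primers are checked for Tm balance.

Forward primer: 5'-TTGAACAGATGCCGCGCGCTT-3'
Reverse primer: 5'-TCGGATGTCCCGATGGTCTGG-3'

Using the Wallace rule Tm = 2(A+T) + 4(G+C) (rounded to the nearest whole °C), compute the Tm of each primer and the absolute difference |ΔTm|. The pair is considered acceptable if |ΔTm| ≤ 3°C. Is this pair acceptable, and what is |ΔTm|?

|ΔTm| = 2°C; the pair is acceptable.

Forward: A=4 T=5 G=6 C=6 → Tm = 2·9 + 4·12 = 66°C.
Reverse: A=2 T=6 G=8 C=5 → Tm = 2·8 + 4·13 = 68°C.
|ΔTm| = |66 − 68| = 2°C, ≤ 3°C.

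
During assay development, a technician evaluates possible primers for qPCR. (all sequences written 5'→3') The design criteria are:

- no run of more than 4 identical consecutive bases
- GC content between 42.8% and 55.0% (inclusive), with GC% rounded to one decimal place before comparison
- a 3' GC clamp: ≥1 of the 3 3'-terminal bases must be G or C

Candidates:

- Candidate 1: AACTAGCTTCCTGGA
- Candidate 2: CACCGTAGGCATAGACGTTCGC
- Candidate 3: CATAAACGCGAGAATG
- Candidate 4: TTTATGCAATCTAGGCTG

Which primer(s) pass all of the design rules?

Candidate 1 and Candidate 3.

Candidate 1 (15 nt, A=4 T=4 G=3 C=4): longest run = 2 ✓; GC 7/15 = 46.7% ✓; 3' end GGA has 2 G/C ✓ — passes.
Candidate 2 (22 nt, A=5 T=4 G=6 C=7): longest run = 2 ✓; GC 13/22 = 59.1%, outside 42.8–55.0% ✗; 3' end CGC has 3 G/C ✓ — fails.
Candidate 3 (16 nt, A=7 T=2 G=4 C=3): longest run = 3 ✓; GC 7/16 = 43.8% ✓; 3' end ATG has 1 G/C ✓ — passes.
Candidate 4 (18 nt, A=4 T=7 G=4 C=3): longest run = 3 ✓; GC 7/18 = 38.9%, outside 42.8–55.0% ✗; 3' end CTG has 2 G/C ✓ — fails.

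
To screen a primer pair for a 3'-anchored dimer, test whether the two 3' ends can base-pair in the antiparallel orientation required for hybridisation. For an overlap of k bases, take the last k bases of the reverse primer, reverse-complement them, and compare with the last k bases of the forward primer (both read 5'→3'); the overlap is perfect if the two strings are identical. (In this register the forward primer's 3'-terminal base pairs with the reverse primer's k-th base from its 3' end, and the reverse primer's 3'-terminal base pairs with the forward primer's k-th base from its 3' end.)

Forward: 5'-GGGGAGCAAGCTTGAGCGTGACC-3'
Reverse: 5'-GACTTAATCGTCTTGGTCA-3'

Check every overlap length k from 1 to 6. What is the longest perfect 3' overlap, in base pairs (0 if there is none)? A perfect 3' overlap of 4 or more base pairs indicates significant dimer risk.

Last 6 bases (5'→3') — forward …GTGACC, reverse …TGGTCA.
Reverse complement of the reverse primer's last 6 bases: TGACCA; its first k bases are the reverse complement of the reverse primer's last k bases, so a perfect k-base overlap needs the forward primer's last k bases to equal them.
Comparing (forward last k vs required): k=1: C vs T ✗; k=2: CC vs TG ✗; k=3: ACC vs TGA ✗; k=4: GACC vs TGAC ✗; k=5: TGACC vs TGACC ✓; k=6: GTGACC vs TGACCA ✗.
Only k = 5 is perfect, so the longest perfect 3' overlap is 5.

Longest perfect overlap: 5 complementary base pairs; significant dimer risk (threshold 4).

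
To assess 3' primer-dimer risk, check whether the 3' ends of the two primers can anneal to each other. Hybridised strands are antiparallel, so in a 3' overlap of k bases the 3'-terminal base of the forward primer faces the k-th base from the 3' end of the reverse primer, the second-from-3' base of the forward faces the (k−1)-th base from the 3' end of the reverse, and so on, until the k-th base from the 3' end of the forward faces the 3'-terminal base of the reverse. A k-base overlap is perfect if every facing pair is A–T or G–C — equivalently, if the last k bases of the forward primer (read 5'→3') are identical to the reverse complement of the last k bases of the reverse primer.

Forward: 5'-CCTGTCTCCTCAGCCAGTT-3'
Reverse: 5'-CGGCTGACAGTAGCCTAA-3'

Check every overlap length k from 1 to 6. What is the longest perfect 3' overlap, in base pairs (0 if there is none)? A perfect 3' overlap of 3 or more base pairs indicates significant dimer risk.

Longest perfect overlap: 2 complementary base pairs; below the dimer-risk threshold (threshold 3).

Last 6 bases (5'→3') — forward …CCAGTT, reverse …GCCTAA.
Reverse complement of the reverse primer's last 6 bases: TTAGGC; its first k bases are the reverse complement of the reverse primer's last k bases, so a perfect k-base overlap needs the forward primer's last k bases to equal them.
Comparing (forward last k vs required): k=1: T vs T ✓; k=2: TT vs TT ✓; k=3: GTT vs TTA ✗; k=4: AGTT vs TTAG ✗; k=5: CAGTT vs TTAGG ✗; k=6: CCAGTT vs TTAGGC ✗.
Perfect overlaps at k = 1, 2; the largest is 2.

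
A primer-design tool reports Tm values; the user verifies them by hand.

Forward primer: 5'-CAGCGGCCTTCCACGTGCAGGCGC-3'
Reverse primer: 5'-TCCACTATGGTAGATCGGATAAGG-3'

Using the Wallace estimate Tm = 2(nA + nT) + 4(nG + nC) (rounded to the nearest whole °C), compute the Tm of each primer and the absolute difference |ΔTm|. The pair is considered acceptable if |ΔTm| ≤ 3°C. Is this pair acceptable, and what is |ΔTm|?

|ΔTm| = 14°C; the pair is not acceptable.

Forward: A=3 T=3 G=8 C=10 → Tm = 2·6 + 4·18 = 84°C.
Reverse: A=7 T=6 G=7 C=4 → Tm = 2·13 + 4·11 = 70°C.
|ΔTm| = |84 − 70| = 14°C, > 3°C.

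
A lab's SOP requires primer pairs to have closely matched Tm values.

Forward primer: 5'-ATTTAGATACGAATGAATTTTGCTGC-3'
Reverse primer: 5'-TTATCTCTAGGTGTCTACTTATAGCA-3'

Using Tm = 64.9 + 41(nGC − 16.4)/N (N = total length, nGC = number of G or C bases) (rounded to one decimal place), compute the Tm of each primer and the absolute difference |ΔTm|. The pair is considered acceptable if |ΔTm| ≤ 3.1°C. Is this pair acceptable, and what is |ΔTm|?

Forward: G+C = 8, N = 26 → Tm = 64.9 + 41·(8 − 16.4)/26 = 51.7°C.
Reverse: G+C = 9, N = 26 → Tm = 64.9 + 41·(9 − 16.4)/26 = 53.2°C.
|ΔTm| = |51.7 − 53.2| = 1.5°C, ≤ 3.1°C.

|ΔTm| = 1.5°C; the pair is acceptable.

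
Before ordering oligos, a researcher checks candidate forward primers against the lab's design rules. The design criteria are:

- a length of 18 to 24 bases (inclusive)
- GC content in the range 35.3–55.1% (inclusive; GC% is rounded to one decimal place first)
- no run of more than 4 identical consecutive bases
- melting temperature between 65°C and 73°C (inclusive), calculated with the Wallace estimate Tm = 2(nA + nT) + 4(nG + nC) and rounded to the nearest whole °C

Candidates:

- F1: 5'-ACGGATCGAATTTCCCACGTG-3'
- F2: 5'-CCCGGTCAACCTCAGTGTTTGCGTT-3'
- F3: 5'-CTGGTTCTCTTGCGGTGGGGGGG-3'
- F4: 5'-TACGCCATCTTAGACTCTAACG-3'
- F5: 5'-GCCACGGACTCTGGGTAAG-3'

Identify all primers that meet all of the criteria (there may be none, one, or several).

None of the candidates satisfy all criteria.

F1 (21 nt, A=5 T=5 G=5 C=6): length 21 ✓; GC 11/21 = 52.4% ✓; longest run = 3 ✓; Tm = 2·10 + 4·11 = 64°C, outside 65–73°C ✗ — fails.
F2 (25 nt, A=3 T=8 G=6 C=8): length 25, outside 18–24 ✗; GC 14/25 = 56.0%, outside 35.3–55.1% ✗; longest run = 3 ✓; Tm = 2·11 + 4·14 = 78°C, outside 65–73°C ✗ — fails.
F3 (23 nt, A=0 T=7 G=12 C=4): length 23 ✓; GC 16/23 = 69.6%, outside 35.3–55.1% ✗; longest run = 7, exceeds 4 ✗; Tm = 2·7 + 4·16 = 78°C, outside 65–73°C ✗ — fails.
F4 (22 nt, A=6 T=6 G=3 C=7): length 22 ✓; GC 10/22 = 45.5% ✓; longest run = 2 ✓; Tm = 2·12 + 4·10 = 64°C, outside 65–73°C ✗ — fails.
F5 (19 nt, A=4 T=3 G=7 C=5): length 19 ✓; GC 12/19 = 63.2%, outside 35.3–55.1% ✗; longest run = 3 ✓; Tm = 2·7 + 4·12 = 62°C, outside 65–73°C ✗ — fails.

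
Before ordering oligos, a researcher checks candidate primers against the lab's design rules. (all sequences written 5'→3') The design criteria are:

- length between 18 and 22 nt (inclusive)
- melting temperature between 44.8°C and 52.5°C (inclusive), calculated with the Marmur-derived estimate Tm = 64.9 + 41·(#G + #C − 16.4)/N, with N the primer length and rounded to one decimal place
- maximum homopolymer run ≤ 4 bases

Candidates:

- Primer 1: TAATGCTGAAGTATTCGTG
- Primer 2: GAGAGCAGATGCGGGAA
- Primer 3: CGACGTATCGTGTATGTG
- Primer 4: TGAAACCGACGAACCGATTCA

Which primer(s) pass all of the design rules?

Primer 1 (19 nt, A=5 T=7 G=5 C=2): length 19 ✓; Tm = 64.9 + 41·(7 − 16.4)/19 = 44.6°C, outside 44.8–52.5°C ✗; longest run = 2 ✓ — fails.
Primer 2 (17 nt, A=6 T=1 G=8 C=2): length 17, outside 18–22 ✗; Tm = 64.9 + 41·(10 − 16.4)/17 = 49.5°C ✓; longest run = 3 ✓ — fails.
Primer 3 (18 nt, A=3 T=6 G=6 C=3): length 18 ✓; Tm = 64.9 + 41·(9 − 16.4)/18 = 48.0°C ✓; longest run = 1 ✓ — passes.
Primer 4 (21 nt, A=8 T=3 G=4 C=6): length 21 ✓; Tm = 64.9 + 41·(10 − 16.4)/21 = 52.4°C ✓; longest run = 3 ✓ — passes.

Primer 3 and Primer 4.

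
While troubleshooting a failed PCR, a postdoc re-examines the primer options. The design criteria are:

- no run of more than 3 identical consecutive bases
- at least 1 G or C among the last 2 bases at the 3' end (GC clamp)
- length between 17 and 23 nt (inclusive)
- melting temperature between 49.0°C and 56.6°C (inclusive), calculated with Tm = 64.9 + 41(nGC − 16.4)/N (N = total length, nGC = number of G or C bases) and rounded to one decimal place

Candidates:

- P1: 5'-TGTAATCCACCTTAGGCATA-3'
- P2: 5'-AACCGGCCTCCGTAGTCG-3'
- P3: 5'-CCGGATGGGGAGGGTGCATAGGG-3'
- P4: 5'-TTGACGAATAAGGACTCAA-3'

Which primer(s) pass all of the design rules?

P1 (20 nt, A=6 T=6 G=3 C=5): longest run = 2 ✓; 3' end TA has 0 G/C, need ≥1 ✗; length 20 ✓; Tm = 64.9 + 41·(8 − 16.4)/20 = 47.7°C, outside 49.0–56.6°C ✗ — fails.
P2 (18 nt, A=3 T=3 G=5 C=7): longest run = 2 ✓; 3' end CG has 2 G/C ✓; length 18 ✓; Tm = 64.9 + 41·(12 − 16.4)/18 = 54.9°C ✓ — passes.
P3 (23 nt, A=4 T=3 G=13 C=3): longest run = 4, exceeds 3 ✗; 3' end GG has 2 G/C ✓; length 23 ✓; Tm = 64.9 + 41·(16 − 16.4)/23 = 64.2°C, outside 49.0–56.6°C ✗ — fails.
P4 (19 nt, A=8 T=4 G=4 C=3): longest run = 2 ✓; 3' end AA has 0 G/C, need ≥1 ✗; length 19 ✓; Tm = 64.9 + 41·(7 − 16.4)/19 = 44.6°C, outside 49.0–56.6°C ✗ — fails.

P2 only.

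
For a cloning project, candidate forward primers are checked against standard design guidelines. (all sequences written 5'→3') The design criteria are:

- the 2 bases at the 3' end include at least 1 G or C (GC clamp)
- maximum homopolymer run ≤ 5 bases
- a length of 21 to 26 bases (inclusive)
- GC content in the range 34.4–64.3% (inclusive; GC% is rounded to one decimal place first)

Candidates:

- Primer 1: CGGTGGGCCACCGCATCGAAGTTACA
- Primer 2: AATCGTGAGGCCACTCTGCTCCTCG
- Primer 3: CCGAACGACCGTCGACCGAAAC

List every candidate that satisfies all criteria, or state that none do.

Primer 1, Primer 2 and Primer 3.

Primer 1 (26 nt, A=6 T=4 G=8 C=8): 3' end CA has 1 G/C ✓; longest run = 3 ✓; length 26 ✓; GC 16/26 = 61.5% ✓ — passes.
Primer 2 (25 nt, A=4 T=6 G=6 C=9): 3' end CG has 2 G/C ✓; longest run = 2 ✓; length 25 ✓; GC 15/25 = 60.0% ✓ — passes.
Primer 3 (22 nt, A=7 T=1 G=5 C=9): 3' end AC has 1 G/C ✓; longest run = 3 ✓; length 22 ✓; GC 14/22 = 63.6% ✓ — passes.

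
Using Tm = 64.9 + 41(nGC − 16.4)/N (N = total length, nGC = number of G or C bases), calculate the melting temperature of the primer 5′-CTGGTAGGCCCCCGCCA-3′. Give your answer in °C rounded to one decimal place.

Base counts: A=2, T=2, G=5, C=8; G+C = 13, N = 17.
Tm = 64.9 + 41·(13 − 16.4)/17 = 64.9 + -139.40/17 = 56.7°C.

56.7°C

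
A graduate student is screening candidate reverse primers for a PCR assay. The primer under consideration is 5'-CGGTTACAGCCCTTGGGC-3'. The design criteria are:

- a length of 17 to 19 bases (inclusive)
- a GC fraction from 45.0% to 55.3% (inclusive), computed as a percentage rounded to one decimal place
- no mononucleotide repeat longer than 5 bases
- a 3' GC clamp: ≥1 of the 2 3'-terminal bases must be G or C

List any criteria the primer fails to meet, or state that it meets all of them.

Base counts: A=2, T=4, G=6, C=6 (length 18).
length: length 18 ✓
GC content: GC 12/18 = 66.7%, outside 45.0–55.3% ✗
homopolymer run: longest run = 3 ✓
GC clamp: 3' end GC has 2 G/C ✓

Fails: GC content.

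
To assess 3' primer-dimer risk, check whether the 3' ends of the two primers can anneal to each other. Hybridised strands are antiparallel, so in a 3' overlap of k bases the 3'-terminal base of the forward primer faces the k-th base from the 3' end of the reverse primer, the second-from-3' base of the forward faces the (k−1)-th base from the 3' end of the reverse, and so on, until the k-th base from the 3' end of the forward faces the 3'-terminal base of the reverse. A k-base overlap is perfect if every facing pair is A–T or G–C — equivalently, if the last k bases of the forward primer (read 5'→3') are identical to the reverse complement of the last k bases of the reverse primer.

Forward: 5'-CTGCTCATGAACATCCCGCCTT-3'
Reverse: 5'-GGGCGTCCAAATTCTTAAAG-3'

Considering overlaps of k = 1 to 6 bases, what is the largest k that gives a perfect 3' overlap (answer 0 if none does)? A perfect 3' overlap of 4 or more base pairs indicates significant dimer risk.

Last 6 bases (5'→3') — forward …CGCCTT, reverse …TTAAAG.
Reverse complement of the reverse primer's last 6 bases: CTTTAA; its first k bases are the reverse complement of the reverse primer's last k bases, so a perfect k-base overlap needs the forward primer's last k bases to equal them.
Comparing (forward last k vs required): k=1: T vs C ✗; k=2: TT vs CT ✗; k=3: CTT vs CTT ✓; k=4: CCTT vs CTTT ✗; k=5: GCCTT vs CTTTA ✗; k=6: CGCCTT vs CTTTAA ✗.
Only k = 3 is perfect, so the longest perfect 3' overlap is 3.

Longest perfect overlap: 3 complementary base pairs; below the dimer-risk threshold (threshold 4).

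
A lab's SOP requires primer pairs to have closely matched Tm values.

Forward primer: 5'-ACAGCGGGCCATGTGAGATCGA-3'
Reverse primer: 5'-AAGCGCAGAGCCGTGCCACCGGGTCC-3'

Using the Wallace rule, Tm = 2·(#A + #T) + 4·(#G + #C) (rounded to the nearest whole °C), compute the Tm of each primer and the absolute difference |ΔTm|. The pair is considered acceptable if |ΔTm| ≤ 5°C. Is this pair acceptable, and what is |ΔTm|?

Forward: A=6 T=3 G=8 C=5 → Tm = 2·9 + 4·13 = 70°C.
Reverse: A=5 T=2 G=9 C=10 → Tm = 2·7 + 4·19 = 90°C.
|ΔTm| = |70 − 90| = 20°C, > 5°C.

|ΔTm| = 20°C; the pair is not acceptable.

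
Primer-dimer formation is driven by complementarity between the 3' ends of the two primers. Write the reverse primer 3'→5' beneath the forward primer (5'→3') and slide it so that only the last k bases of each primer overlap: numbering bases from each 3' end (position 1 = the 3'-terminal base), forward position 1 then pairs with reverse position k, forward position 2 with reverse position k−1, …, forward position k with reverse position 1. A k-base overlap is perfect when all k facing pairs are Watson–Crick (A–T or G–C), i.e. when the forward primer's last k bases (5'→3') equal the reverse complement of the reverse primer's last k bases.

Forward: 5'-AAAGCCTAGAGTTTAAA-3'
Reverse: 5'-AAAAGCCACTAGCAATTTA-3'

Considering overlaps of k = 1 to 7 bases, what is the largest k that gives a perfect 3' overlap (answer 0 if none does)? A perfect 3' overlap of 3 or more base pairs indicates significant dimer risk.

Longest perfect overlap: 4 complementary base pairs; significant dimer risk (threshold 3).

Last 7 bases (5'→3') — forward …GTTTAAA, reverse …CAATTTA.
Reverse complement of the reverse primer's last 7 bases: TAAATTG; its first k bases are the reverse complement of the reverse primer's last k bases, so a perfect k-base overlap needs the forward primer's last k bases to equal them.
Comparing (forward last k vs required): k=1: A vs T ✗; k=2: AA vs TA ✗; k=3: AAA vs TAA ✗; k=4: TAAA vs TAAA ✓; k=5: TTAAA vs TAAAT ✗; k=6: TTTAAA vs TAAATT ✗; k=7: GTTTAAA vs TAAATTG ✗.
Only k = 4 is perfect, so the longest perfect 3' overlap is 4.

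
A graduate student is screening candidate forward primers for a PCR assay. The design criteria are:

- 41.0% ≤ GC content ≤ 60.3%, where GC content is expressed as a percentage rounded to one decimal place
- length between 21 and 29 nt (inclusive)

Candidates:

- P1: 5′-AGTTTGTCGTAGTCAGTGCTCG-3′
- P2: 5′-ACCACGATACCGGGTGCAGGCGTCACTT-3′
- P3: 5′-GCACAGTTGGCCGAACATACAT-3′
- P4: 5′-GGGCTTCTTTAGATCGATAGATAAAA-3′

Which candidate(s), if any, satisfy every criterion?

P1 and P3.

P1 (22 nt, A=3 T=8 G=7 C=4): GC 11/22 = 50.0% ✓; length 22 ✓ — passes.
P2 (28 nt, A=6 T=5 G=8 C=9): GC 17/28 = 60.7%, outside 41.0–60.3% ✗; length 28 ✓ — fails.
P3 (22 nt, A=7 T=4 G=5 C=6): GC 11/22 = 50.0% ✓; length 22 ✓ — passes.
P4 (26 nt, A=9 T=8 G=6 C=3): GC 9/26 = 34.6%, outside 41.0–60.3% ✗; length 26 ✓ — fails.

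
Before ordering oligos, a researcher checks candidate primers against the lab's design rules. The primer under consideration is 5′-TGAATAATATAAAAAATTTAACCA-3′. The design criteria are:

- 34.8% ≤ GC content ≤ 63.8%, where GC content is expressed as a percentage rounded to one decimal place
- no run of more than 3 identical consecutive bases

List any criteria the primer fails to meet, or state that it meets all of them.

Base counts: A=14, T=7, G=1, C=2 (length 24).
GC content: GC 3/24 = 12.5%, outside 34.8–63.8% ✗
homopolymer run: longest run = 6, exceeds 3 ✗

Fails: GC content, homopolymer run.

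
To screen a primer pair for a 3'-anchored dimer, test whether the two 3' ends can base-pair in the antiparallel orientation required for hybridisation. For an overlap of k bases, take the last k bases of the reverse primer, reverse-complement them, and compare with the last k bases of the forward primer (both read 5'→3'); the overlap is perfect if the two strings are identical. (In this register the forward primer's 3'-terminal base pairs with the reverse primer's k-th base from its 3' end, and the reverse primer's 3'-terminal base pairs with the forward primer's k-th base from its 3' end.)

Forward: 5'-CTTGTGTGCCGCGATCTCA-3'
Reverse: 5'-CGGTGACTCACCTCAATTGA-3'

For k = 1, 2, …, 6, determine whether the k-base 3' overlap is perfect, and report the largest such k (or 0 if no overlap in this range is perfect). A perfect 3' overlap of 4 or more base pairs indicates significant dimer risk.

Longest perfect overlap: 3 complementary base pairs; below the dimer-risk threshold (threshold 4).

Last 6 bases (5'→3') — forward …ATCTCA, reverse …AATTGA.
Reverse complement of the reverse primer's last 6 bases: TCAATT; its first k bases are the reverse complement of the reverse primer's last k bases, so a perfect k-base overlap needs the forward primer's last k bases to equal them.
Comparing (forward last k vs required): k=1: A vs T ✗; k=2: CA vs TC ✗; k=3: TCA vs TCA ✓; k=4: CTCA vs TCAA ✗; k=5: TCTCA vs TCAAT ✗; k=6: ATCTCA vs TCAATT ✗.
Only k = 3 is perfect, so the longest perfect 3' overlap is 3.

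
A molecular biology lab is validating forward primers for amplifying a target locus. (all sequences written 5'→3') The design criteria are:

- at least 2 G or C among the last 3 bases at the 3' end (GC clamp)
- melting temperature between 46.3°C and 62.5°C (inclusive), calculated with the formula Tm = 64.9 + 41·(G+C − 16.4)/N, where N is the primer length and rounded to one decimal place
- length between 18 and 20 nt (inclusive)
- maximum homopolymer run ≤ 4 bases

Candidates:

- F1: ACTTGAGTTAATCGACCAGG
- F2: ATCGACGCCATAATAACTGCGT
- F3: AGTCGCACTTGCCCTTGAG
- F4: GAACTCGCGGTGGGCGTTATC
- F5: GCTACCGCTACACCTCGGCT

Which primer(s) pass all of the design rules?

F1, F3 and F5.

F1 (20 nt, A=6 T=5 G=5 C=4): 3' end AGG has 2 G/C ✓; Tm = 64.9 + 41·(9 − 16.4)/20 = 49.7°C ✓; length 20 ✓; longest run = 2 ✓ — passes.
F2 (22 nt, A=7 T=5 G=4 C=6): 3' end CGT has 2 G/C ✓; Tm = 64.9 + 41·(10 − 16.4)/22 = 53.0°C ✓; length 22, outside 18–20 ✗; longest run = 2 ✓ — fails.
F3 (19 nt, A=3 T=5 G=5 C=6): 3' end GAG has 2 G/C ✓; Tm = 64.9 + 41·(11 − 16.4)/19 = 53.2°C ✓; length 19 ✓; longest run = 3 ✓ — passes.
F4 (21 nt, A=3 T=5 G=8 C=5): 3' end ATC has 1 G/C, need ≥2 ✗; Tm = 64.9 + 41·(13 − 16.4)/21 = 58.3°C ✓; length 21, outside 18–20 ✗; longest run = 3 ✓ — fails.
F5 (20 nt, A=3 T=4 G=4 C=9): 3' end GCT has 2 G/C ✓; Tm = 64.9 + 41·(13 − 16.4)/20 = 57.9°C ✓; length 20 ✓; longest run = 2 ✓ — passes.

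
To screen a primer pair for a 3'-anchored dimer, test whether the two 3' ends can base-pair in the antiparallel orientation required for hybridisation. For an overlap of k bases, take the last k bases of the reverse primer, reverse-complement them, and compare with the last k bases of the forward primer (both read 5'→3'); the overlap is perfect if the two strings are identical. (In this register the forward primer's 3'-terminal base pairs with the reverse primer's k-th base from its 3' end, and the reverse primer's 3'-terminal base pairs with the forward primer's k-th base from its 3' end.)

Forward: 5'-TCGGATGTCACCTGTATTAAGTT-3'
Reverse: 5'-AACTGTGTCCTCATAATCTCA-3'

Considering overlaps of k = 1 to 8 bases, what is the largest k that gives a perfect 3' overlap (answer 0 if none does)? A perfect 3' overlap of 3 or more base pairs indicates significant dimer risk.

Last 8 bases (5'→3') — forward …ATTAAGTT, reverse …TAATCTCA.
Reverse complement of the reverse primer's last 8 bases: TGAGATTA; its first k bases are the reverse complement of the reverse primer's last k bases, so a perfect k-base overlap needs the forward primer's last k bases to equal them.
Comparing (forward last k vs required): k=1: T vs T ✓; k=2: TT vs TG ✗; k=3: GTT vs TGA ✗; k=4: AGTT vs TGAG ✗; k=5: AAGTT vs TGAGA ✗; k=6: TAAGTT vs TGAGAT ✗; k=7: TTAAGTT vs TGAGATT ✗; k=8: ATTAAGTT vs TGAGATTA ✗.
Only k = 1 is perfect, so the longest perfect 3' overlap is 1.

Longest perfect overlap: 1 complementary base pair; below the dimer-risk threshold (threshold 3).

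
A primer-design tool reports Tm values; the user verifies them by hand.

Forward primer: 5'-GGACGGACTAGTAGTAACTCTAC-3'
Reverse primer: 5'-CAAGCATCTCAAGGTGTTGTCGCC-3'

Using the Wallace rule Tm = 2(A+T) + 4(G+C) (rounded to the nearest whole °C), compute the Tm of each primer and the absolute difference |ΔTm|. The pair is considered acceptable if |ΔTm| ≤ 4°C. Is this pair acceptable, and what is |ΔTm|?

Forward: A=7 T=5 G=6 C=5 → Tm = 2·12 + 4·11 = 68°C.
Reverse: A=5 T=6 G=6 C=7 → Tm = 2·11 + 4·13 = 74°C.
|ΔTm| = |68 − 74| = 6°C, > 4°C.

|ΔTm| = 6°C; the pair is not acceptable.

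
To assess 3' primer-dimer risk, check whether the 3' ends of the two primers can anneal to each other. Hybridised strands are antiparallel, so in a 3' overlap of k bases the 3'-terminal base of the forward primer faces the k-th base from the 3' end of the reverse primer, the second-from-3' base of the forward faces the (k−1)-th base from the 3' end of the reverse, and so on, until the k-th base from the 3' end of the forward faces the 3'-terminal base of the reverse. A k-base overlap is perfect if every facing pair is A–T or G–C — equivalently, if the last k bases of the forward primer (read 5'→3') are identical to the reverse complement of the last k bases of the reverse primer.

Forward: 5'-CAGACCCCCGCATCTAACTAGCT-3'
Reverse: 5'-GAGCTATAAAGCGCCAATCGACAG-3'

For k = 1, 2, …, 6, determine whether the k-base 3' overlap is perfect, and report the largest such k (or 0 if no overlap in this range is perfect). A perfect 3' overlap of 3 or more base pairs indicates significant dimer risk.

Last 6 bases (5'→3') — forward …CTAGCT, reverse …CGACAG.
Reverse complement of the reverse primer's last 6 bases: CTGTCG; its first k bases are the reverse complement of the reverse primer's last k bases, so a perfect k-base overlap needs the forward primer's last k bases to equal them.
Comparing (forward last k vs required): k=1: T vs C ✗; k=2: CT vs CT ✓; k=3: GCT vs CTG ✗; k=4: AGCT vs CTGT ✗; k=5: TAGCT vs CTGTC ✗; k=6: CTAGCT vs CTGTCG ✗.
Only k = 2 is perfect, so the longest perfect 3' overlap is 2.

Longest perfect overlap: 2 complementary base pairs; below the dimer-risk threshold (threshold 3).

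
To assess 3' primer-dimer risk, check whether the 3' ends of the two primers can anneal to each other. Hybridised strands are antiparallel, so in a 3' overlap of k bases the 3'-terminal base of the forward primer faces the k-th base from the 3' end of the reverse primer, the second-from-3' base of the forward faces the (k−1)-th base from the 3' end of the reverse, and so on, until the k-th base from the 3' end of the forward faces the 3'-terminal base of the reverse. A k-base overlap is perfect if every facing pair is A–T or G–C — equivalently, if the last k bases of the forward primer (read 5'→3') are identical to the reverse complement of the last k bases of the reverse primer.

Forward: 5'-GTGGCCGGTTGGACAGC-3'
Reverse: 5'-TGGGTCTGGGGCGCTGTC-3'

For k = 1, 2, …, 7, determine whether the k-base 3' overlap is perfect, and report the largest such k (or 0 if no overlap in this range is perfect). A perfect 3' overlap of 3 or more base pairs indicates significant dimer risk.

Last 7 bases (5'→3') — forward …GGACAGC, reverse …CGCTGTC.
Reverse complement of the reverse primer's last 7 bases: GACAGCG; its first k bases are the reverse complement of the reverse primer's last k bases, so a perfect k-base overlap needs the forward primer's last k bases to equal them.
Comparing (forward last k vs required): k=1: C vs G ✗; k=2: GC vs GA ✗; k=3: AGC vs GAC ✗; k=4: CAGC vs GACA ✗; k=5: ACAGC vs GACAG ✗; k=6: GACAGC vs GACAGC ✓; k=7: GGACAGC vs GACAGCG ✗.
Only k = 6 is perfect, so the longest perfect 3' overlap is 6.

Longest perfect overlap: 6 complementary base pairs; significant dimer risk (threshold 3).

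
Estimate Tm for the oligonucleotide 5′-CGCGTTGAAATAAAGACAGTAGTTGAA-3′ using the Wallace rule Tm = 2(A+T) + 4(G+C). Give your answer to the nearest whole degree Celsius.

74°C

Base counts: A=11, T=6, G=7, C=3 (length 27).
Tm = 2·(11+6) + 4·(7+3) = 2·17 + 4·10 = 34 + 40 = 74°C.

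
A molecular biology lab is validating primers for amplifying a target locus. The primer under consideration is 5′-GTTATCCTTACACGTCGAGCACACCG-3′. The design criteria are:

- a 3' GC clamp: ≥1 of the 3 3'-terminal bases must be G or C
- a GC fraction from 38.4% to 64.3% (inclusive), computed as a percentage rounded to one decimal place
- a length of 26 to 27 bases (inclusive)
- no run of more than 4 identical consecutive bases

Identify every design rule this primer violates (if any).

Meets all criteria.

Base counts: A=6, T=6, G=5, C=9 (length 26).
GC clamp: 3' end CCG has 3 G/C ✓
GC content: GC 14/26 = 53.8% ✓
length: length 26 ✓
homopolymer run: longest run = 2 ✓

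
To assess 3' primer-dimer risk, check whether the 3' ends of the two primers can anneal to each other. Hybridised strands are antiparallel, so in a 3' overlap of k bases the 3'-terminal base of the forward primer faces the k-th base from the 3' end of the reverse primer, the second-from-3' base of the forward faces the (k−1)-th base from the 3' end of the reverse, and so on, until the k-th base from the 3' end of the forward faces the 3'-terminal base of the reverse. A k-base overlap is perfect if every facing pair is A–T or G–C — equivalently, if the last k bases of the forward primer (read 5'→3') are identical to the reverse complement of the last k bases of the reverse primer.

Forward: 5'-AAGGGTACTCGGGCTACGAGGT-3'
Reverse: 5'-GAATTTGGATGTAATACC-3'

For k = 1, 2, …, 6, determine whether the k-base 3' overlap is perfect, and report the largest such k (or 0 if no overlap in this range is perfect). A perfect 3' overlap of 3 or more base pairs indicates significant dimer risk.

Last 6 bases (5'→3') — forward …CGAGGT, reverse …AATACC.
Reverse complement of the reverse primer's last 6 bases: GGTATT; its first k bases are the reverse complement of the reverse primer's last k bases, so a perfect k-base overlap needs the forward primer's last k bases to equal them.
Comparing (forward last k vs required): k=1: T vs G ✗; k=2: GT vs GG ✗; k=3: GGT vs GGT ✓; k=4: AGGT vs GGTA ✗; k=5: GAGGT vs GGTAT ✗; k=6: CGAGGT vs GGTATT ✗.
Only k = 3 is perfect, so the longest perfect 3' overlap is 3.

Longest perfect overlap: 3 complementary base pairs; significant dimer risk (threshold 3).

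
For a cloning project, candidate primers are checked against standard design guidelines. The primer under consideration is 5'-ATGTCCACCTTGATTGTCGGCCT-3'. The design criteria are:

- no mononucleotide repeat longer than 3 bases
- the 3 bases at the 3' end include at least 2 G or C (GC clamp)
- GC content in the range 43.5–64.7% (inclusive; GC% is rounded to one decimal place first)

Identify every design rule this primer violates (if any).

Meets all criteria.

Base counts: A=3, T=8, G=5, C=7 (length 23).
homopolymer run: longest run = 2 ✓
GC clamp: 3' end CCT has 2 G/C ✓
GC content: GC 12/23 = 52.2% ✓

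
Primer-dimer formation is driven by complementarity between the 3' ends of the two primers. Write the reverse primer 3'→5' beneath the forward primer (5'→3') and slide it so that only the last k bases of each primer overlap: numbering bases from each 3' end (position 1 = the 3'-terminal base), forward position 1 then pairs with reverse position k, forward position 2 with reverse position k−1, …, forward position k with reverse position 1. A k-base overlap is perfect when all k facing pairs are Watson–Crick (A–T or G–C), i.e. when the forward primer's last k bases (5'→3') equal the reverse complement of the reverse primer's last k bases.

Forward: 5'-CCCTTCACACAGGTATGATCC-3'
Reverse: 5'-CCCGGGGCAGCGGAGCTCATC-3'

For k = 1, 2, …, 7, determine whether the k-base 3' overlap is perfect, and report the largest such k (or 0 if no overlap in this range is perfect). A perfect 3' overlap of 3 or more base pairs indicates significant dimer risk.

Longest perfect overlap: 0 complementary base pairs; below the dimer-risk threshold (threshold 3).

Last 7 bases (5'→3') — forward …ATGATCC, reverse …GCTCATC.
Reverse complement of the reverse primer's last 7 bases: GATGAGC; its first k bases are the reverse complement of the reverse primer's last k bases, so a perfect k-base overlap needs the forward primer's last k bases to equal them.
Comparing (forward last k vs required): k=1: C vs G ✗; k=2: CC vs GA ✗; k=3: TCC vs GAT ✗; k=4: ATCC vs GATG ✗; k=5: GATCC vs GATGA ✗; k=6: TGATCC vs GATGAG ✗; k=7: ATGATCC vs GATGAGC ✗.
No overlap length from 1 to 7 is perfect, so the longest perfect 3' overlap is 0.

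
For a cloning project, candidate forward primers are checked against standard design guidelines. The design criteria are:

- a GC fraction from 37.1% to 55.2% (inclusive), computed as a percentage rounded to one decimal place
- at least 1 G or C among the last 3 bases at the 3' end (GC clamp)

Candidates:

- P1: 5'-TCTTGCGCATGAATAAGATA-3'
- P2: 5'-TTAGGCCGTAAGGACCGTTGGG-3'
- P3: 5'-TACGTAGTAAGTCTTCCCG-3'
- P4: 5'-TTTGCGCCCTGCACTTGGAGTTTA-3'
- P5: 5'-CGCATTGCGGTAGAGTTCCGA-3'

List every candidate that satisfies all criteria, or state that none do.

P1 (20 nt, A=7 T=6 G=4 C=3): GC 7/20 = 35.0%, outside 37.1–55.2% ✗; 3' end ATA has 0 G/C, need ≥1 ✗ — fails.
P2 (22 nt, A=4 T=5 G=9 C=4): GC 13/22 = 59.1%, outside 37.1–55.2% ✗; 3' end GGG has 3 G/C ✓ — fails.
P3 (19 nt, A=4 T=6 G=4 C=5): GC 9/19 = 47.4% ✓; 3' end CCG has 3 G/C ✓ — passes.
P4 (24 nt, A=3 T=9 G=6 C=6): GC 12/24 = 50.0% ✓; 3' end TTA has 0 G/C, need ≥1 ✗ — fails.
P5 (21 nt, A=4 T=5 G=7 C=5): GC 12/21 = 57.1%, outside 37.1–55.2% ✗; 3' end CGA has 2 G/C ✓ — fails.

P3 only.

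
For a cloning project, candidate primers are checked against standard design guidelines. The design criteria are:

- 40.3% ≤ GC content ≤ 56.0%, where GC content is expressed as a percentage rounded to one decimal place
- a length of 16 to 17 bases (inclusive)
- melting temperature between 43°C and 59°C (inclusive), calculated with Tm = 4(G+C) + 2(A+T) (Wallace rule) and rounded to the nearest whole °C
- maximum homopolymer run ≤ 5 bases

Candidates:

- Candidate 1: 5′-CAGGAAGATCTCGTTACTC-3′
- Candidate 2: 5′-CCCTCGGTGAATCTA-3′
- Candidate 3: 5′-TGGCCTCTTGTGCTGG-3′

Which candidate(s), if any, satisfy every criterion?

None of the candidates satisfy all criteria.

Candidate 1 (19 nt, A=5 T=5 G=4 C=5): GC 9/19 = 47.4% ✓; length 19, outside 16–17 ✗; Tm = 2·10 + 4·9 = 56°C ✓; longest run = 2 ✓ — fails.
Candidate 2 (15 nt, A=3 T=4 G=3 C=5): GC 8/15 = 53.3% ✓; length 15, outside 16–17 ✗; Tm = 2·7 + 4·8 = 46°C ✓; longest run = 3 ✓ — fails.
Candidate 3 (16 nt, A=0 T=6 G=6 C=4): GC 10/16 = 62.5%, outside 40.3–56.0% ✗; length 16 ✓; Tm = 2·6 + 4·10 = 52°C ✓; longest run = 2 ✓ — fails.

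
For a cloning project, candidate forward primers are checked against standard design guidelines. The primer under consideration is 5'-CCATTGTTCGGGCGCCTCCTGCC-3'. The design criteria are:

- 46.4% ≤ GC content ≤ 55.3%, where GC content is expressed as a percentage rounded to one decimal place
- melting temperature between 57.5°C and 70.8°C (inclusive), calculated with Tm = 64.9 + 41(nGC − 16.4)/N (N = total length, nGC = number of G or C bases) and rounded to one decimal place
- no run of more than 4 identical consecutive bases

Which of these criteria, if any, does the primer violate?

Base counts: A=1, T=6, G=6, C=10 (length 23).
GC content: GC 16/23 = 69.6%, outside 46.4–55.3% ✗
Tm: Tm = 64.9 + 41·(16 − 16.4)/23 = 64.2°C ✓
homopolymer run: longest run = 3 ✓

Fails: GC content.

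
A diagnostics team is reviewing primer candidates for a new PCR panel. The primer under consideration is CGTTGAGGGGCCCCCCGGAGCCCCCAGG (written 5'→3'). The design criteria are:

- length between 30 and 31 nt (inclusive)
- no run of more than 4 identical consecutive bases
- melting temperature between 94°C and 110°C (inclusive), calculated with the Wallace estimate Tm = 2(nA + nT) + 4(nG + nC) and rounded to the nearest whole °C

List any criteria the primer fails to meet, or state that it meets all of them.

Fails: length, homopolymer run.

Base counts: A=3, T=2, G=11, C=12 (length 28).
length: length 28, outside 30–31 ✗
homopolymer run: longest run = 6, exceeds 4 ✗
Tm: Tm = 2·5 + 4·23 = 102°C ✓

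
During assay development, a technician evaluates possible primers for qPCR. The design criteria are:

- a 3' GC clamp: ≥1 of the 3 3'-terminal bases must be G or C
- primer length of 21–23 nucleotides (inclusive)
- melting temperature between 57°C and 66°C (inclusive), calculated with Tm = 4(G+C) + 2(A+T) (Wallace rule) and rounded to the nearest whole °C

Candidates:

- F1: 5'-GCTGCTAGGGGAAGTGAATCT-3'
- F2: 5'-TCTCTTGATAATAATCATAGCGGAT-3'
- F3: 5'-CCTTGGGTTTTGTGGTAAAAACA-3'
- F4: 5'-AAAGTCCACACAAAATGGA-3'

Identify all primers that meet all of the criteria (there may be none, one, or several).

F1 (21 nt, A=5 T=5 G=8 C=3): 3' end TCT has 1 G/C ✓; length 21 ✓; Tm = 2·10 + 4·11 = 64°C ✓ — passes.
F2 (25 nt, A=8 T=9 G=4 C=4): 3' end GAT has 1 G/C ✓; length 25, outside 21–23 ✗; Tm = 2·17 + 4·8 = 66°C ✓ — fails.
F3 (23 nt, A=6 T=8 G=6 C=3): 3' end ACA has 1 G/C ✓; length 23 ✓; Tm = 2·14 + 4·9 = 64°C ✓ — passes.
F4 (19 nt, A=10 T=2 G=3 C=4): 3' end GGA has 2 G/C ✓; length 19, outside 21–23 ✗; Tm = 2·12 + 4·7 = 52°C, outside 57–66°C ✗ — fails.

F1 and F3.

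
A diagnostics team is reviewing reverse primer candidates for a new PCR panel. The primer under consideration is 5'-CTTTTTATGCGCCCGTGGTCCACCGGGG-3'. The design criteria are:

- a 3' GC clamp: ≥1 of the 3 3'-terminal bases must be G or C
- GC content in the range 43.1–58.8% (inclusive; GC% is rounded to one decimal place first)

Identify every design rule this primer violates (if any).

Base counts: A=2, T=8, G=9, C=9 (length 28).
GC clamp: 3' end GGG has 3 G/C ✓
GC content: GC 18/28 = 64.3%, outside 43.1–58.8% ✗

Fails: GC content.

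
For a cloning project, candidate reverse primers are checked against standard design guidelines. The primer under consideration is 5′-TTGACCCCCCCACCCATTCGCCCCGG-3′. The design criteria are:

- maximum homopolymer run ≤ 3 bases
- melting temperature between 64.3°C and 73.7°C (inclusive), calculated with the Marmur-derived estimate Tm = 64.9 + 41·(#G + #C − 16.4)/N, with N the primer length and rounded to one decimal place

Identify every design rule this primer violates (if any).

Base counts: A=3, T=4, G=4, C=15 (length 26).
homopolymer run: longest run = 7, exceeds 3 ✗
Tm: Tm = 64.9 + 41·(19 − 16.4)/26 = 69.0°C ✓

Fails: homopolymer run.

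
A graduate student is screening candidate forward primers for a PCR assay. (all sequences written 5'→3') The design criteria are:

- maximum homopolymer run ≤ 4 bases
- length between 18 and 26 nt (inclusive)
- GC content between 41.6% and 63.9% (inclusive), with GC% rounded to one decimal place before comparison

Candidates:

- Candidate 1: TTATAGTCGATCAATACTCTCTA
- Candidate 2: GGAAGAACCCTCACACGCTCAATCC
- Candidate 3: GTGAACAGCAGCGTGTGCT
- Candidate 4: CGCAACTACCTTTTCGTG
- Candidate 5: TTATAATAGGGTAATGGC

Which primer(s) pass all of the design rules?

Candidate 1 (23 nt, A=7 T=9 G=2 C=5): longest run = 2 ✓; length 23 ✓; GC 7/23 = 30.4%, outside 41.6–63.9% ✗ — fails.
Candidate 2 (25 nt, A=8 T=3 G=4 C=10): longest run = 3 ✓; length 25 ✓; GC 14/25 = 56.0% ✓ — passes.
Candidate 3 (19 nt, A=4 T=4 G=7 C=4): longest run = 2 ✓; length 19 ✓; GC 11/19 = 57.9% ✓ — passes.
Candidate 4 (18 nt, A=3 T=6 G=3 C=6): longest run = 4 ✓; length 18 ✓; GC 9/18 = 50.0% ✓ — passes.
Candidate 5 (18 nt, A=6 T=6 G=5 C=1): longest run = 3 ✓; length 18 ✓; GC 6/18 = 33.3%, outside 41.6–63.9% ✗ — fails.

Candidate 2, Candidate 3 and Candidate 4.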